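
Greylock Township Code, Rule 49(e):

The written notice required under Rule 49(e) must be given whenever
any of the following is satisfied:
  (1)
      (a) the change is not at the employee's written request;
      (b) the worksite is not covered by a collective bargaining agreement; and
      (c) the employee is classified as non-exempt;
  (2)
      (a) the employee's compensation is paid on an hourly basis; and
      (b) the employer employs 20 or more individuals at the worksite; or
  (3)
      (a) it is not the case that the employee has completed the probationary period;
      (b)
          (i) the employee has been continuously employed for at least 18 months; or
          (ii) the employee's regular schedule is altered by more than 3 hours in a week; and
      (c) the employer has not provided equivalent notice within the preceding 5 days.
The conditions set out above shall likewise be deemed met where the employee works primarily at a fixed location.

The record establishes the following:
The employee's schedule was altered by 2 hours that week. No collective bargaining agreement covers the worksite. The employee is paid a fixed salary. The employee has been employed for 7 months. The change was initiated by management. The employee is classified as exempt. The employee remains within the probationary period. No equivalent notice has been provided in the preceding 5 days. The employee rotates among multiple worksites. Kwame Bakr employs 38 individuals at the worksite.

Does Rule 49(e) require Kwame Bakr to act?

No — not required.

(a) not employee-requested — satisfied.
(b) no CBA — holds.
(c) non-exempt — fails.
(1) = T AND T AND F = false.
(a) hourly-paid — fails.
(b) ≥ 20 at site — satisfied.
(2) = F AND T = false.
(a) not (past probation) — holds.
(i) tenure ≥ 18 mo. — not satisfied.
(ii) schedule shift > 3h — not satisfied.
(b): F OR F → false.
(c) no recent notice — met.
So (3) is not satisfied (T AND F AND T).
Overall = F OR F OR F = false.
Exception (fixed location) — not satisfied.
Result: main false OR exception false → false.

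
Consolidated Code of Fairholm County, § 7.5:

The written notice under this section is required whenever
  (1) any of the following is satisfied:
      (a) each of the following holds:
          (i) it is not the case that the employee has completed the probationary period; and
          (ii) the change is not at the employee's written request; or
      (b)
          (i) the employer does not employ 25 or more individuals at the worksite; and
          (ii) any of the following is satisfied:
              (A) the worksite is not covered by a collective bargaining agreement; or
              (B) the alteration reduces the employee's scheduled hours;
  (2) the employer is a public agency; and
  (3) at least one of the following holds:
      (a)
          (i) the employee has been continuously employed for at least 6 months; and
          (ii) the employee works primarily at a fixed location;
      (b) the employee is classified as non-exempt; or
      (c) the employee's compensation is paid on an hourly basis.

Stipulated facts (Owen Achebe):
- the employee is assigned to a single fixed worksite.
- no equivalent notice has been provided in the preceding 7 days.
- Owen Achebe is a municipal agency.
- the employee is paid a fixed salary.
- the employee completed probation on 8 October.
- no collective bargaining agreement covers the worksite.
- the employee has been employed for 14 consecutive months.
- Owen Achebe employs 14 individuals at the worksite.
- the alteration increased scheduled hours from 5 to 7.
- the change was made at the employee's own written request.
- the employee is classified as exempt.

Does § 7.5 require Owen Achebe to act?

Yes — required.

(i) not (past probation) — not satisfied.
(ii) not employee-requested — not met.
So (a) is not satisfied (F AND F).
(i) not (≥ 25 at site) — satisfied.
(A) no CBA — satisfied.
(B) hours reduced — not satisfied.
(ii) = T OR F = true.
So (b) is satisfied (T AND T).
(1): F OR T → true.
(2) public agency — satisfied.
(i) tenure ≥ 6 mo. — met.
(ii) fixed location — met.
(a) = T AND T = true.
(b) non-exempt — fails.
(c) hourly-paid — not satisfied.
(3): T OR F OR F → true.
So Overall is satisfied (T AND T AND T).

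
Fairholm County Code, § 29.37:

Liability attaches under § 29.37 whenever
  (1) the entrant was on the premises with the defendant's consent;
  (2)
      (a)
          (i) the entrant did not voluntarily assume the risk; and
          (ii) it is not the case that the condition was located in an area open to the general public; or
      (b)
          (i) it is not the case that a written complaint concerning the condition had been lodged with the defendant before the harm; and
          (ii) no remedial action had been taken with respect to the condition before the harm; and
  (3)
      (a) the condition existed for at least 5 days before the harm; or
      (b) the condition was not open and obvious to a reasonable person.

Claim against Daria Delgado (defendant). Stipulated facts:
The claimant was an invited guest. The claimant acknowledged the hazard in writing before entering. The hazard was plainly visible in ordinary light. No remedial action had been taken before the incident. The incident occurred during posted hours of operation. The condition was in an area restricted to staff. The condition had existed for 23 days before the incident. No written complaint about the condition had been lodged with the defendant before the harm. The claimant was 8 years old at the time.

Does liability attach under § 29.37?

(1) consent to enter — satisfied.
(i) no assumed risk — not met.
(ii) not (public area) — met.
So (a) is not satisfied (F AND T).
(i) not (complaint lodged) — met.
(ii) no remedial action — met.
So (b) is satisfied (T AND T).
(2): F OR T → true.
(a) condition ≥5 days old — satisfied.
(b) not open/obvious — fails.
(3) = T OR F = true.
Overall: T AND T AND T → true.

Yes — liable.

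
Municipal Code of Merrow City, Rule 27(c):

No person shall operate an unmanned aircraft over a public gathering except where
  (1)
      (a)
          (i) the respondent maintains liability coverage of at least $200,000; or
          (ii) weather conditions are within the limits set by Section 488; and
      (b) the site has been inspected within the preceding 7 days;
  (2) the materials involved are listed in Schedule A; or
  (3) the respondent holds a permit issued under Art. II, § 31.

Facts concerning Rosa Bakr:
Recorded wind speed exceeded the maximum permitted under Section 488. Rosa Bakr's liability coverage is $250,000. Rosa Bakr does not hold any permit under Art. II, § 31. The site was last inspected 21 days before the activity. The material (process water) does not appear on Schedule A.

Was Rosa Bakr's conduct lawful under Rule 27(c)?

(i) coverage ≥ $200,000 — satisfied.
(ii) weather ok — not satisfied.
(a) = T OR F = true.
(b) site inspected — fails.
So (1) is not satisfied (T AND F).
(2) Schedule A material — not met.
(3) holds permit — not met.
Overall: F OR F OR F → false.

No — unlawful.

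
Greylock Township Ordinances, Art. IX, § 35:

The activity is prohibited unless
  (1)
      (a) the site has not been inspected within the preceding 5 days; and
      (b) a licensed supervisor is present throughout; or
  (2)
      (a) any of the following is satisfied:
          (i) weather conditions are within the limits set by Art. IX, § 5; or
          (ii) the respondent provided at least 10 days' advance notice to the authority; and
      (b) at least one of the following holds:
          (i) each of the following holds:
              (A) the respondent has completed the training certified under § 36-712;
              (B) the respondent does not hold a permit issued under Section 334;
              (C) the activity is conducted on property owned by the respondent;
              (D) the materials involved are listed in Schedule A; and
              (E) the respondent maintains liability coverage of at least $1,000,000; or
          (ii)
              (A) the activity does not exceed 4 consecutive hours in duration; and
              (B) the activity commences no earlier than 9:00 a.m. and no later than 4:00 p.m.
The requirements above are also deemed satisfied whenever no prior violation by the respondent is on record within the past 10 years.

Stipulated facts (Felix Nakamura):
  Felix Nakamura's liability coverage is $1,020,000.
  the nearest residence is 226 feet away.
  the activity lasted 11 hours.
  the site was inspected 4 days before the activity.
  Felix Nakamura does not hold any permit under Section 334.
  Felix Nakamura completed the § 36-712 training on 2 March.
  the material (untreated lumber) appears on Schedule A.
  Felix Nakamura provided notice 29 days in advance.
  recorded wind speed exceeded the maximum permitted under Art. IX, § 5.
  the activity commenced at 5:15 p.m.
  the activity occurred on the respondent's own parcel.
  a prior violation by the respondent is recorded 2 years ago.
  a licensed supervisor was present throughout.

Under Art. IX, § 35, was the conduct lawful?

Yes — lawful.

(a) not (site inspected) — not satisfied.
(b) supervisor present — holds.
So (1) is not satisfied (F AND T).
(i) weather ok — not satisfied.
(ii) ≥10 days' notice — holds.
(a): F OR T → true.
(A) training certified — met.
(B) not (holds permit) — holds.
(C) own property — satisfied.
(D) Schedule A material — satisfied.
(E) coverage ≥ $1,000,000 — holds.
(i): T AND T AND T AND T AND T → true.
(A) ≤ 4 hrs duration — fails.
(B) start within hours — not met.
(ii) = F AND F = false.
So (b) is satisfied (T OR F).
(2): T AND T → true.
Overall = F OR T = true.
Exception (no prior violation) — not satisfied.
Result: main true OR exception false → true.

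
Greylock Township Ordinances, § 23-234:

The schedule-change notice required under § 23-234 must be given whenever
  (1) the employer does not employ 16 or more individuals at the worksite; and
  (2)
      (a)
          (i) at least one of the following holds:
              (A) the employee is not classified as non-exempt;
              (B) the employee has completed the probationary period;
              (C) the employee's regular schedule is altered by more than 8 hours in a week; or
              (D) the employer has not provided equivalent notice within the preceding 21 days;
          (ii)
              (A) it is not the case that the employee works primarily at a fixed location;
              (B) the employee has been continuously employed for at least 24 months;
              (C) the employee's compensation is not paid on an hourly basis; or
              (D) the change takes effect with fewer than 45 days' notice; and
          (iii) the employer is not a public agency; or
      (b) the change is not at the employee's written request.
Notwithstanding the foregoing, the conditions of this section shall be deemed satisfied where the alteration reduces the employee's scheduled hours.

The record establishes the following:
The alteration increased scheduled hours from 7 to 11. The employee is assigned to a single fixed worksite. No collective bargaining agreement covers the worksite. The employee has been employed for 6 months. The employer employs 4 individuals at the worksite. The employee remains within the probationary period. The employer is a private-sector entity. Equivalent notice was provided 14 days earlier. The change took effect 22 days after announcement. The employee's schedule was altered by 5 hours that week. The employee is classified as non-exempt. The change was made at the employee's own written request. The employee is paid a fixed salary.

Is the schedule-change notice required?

No — not required.

(1) not (≥ 16 at site) — holds.
(A) not (non-exempt) — not met.
(B) past probation — fails.
(C) schedule shift > 8h — fails.
(D) no recent notice — fails.
(i): F OR F OR F OR F → false.
(A) not (fixed location) — fails.
(B) tenure ≥ 24 mo. — not satisfied.
(C) not (hourly-paid) — met.
(D) < 45 days' notice — satisfied.
(ii): F OR F OR T OR T → true.
(iii) not (public agency) — holds.
(a): F AND T AND T → false.
(b) not employee-requested — not satisfied.
So (2) is not satisfied (F OR F).
Overall: T AND F → false.
Exception (hours reduced) — not satisfied.
Result: main false OR exception false → false.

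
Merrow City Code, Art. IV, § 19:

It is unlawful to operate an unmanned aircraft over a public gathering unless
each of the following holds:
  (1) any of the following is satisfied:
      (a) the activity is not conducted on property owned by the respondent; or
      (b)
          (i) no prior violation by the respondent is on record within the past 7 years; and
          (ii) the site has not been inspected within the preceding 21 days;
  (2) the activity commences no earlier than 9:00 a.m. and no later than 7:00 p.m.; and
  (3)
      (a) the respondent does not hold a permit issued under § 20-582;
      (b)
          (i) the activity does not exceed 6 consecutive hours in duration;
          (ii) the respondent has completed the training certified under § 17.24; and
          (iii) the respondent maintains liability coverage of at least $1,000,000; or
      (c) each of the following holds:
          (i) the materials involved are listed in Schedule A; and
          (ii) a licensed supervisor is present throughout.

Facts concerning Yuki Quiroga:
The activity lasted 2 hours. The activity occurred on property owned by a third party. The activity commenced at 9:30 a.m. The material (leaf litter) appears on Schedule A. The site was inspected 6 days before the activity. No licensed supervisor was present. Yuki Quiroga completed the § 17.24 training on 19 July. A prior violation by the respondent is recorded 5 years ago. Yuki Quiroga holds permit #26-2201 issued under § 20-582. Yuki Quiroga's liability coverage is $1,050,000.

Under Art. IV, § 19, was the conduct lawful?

(a) not (own property) — met.
(i) no prior violation — fails.
(ii) not (site inspected) — fails.
So (b) is not satisfied (F AND F).
So (1) is satisfied (T OR F).
(2) start within hours — holds.
(a) not (holds permit) — fails.
(i) ≤ 6 hrs duration — satisfied.
(ii) training certified — satisfied.
(iii) coverage ≥ $1,000,000 — satisfied.
(b) = T AND T AND T = true.
(i) Schedule A material — met.
(ii) supervisor present — not met.
So (c) is not satisfied (T AND F).
So (3) is satisfied (F OR T OR F).
Overall: T AND T AND T → true.

Yes — lawful.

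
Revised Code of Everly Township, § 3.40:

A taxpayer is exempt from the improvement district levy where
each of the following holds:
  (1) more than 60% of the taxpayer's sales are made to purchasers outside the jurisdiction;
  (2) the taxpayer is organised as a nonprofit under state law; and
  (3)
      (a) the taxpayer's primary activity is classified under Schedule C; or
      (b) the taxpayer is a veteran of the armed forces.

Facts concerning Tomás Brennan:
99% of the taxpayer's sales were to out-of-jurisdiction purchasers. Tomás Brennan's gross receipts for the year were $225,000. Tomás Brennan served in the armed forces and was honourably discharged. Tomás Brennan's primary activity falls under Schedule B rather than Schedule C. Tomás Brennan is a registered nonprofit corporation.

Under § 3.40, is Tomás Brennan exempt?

Yes — exempt.

(1) >60% out-of-jur. sales — holds.
(2) nonprofit — holds.
(a) Schedule C activity — not met.
(b) veteran — met.
(3) = F OR T = true.
Overall: T AND T AND T → true.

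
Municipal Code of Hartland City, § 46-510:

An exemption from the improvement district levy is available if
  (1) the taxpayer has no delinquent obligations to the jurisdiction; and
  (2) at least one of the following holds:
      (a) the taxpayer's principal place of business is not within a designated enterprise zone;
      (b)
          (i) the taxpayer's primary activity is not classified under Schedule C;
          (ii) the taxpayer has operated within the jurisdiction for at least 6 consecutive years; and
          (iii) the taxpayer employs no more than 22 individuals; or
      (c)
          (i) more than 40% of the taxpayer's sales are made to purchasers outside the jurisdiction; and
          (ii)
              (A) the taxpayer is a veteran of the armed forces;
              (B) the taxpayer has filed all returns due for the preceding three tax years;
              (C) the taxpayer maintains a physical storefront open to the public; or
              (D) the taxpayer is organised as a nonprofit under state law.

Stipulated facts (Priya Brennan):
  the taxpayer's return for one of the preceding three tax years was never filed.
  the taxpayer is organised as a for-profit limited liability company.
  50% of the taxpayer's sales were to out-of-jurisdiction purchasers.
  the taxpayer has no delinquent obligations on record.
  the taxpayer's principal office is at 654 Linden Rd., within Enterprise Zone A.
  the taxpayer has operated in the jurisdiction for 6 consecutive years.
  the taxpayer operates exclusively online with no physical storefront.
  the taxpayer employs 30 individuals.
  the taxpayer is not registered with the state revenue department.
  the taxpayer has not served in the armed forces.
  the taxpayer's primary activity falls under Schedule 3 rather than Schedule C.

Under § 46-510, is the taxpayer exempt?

No — not exempt.

(1) no delinquency — holds.
(a) not (in enterprise zone) — not satisfied.
(i) not (Schedule C activity) — holds.
(ii) ≥ 6 yrs in jurisdiction — met.
(iii) ≤ 22 employees — not met.
So (b) is not satisfied (T AND T AND F).
(i) >40% out-of-jur. sales — satisfied.
(A) veteran — not met.
(B) returns current — not met.
(C) has storefront — not satisfied.
(D) nonprofit — fails.
(ii): F OR F OR F OR F → false.
(c) = T AND F = false.
So (2) is not satisfied (F OR F OR F).
Overall: T AND F → false.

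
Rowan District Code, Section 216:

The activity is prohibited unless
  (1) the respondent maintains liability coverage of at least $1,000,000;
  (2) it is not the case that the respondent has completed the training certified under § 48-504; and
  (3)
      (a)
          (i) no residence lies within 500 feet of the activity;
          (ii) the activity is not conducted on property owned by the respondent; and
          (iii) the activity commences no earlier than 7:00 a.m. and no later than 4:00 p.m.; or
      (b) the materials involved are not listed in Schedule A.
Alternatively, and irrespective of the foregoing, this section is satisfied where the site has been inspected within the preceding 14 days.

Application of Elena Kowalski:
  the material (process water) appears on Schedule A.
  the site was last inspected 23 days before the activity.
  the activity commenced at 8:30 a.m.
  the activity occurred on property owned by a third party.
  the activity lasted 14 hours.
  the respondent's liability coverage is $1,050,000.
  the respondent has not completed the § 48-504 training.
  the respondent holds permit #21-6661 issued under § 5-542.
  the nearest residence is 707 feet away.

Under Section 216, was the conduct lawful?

Yes — lawful.

(1) coverage ≥ $1,000,000 — met.
(2) not (training certified) — holds.
(i) no residence in 500 ft — met.
(ii) not (own property) — met.
(iii) start within hours — met.
(a) = T AND T AND T = true.
(b) not (Schedule A material) — fails.
(3): T OR F → true.
Overall: T AND T AND T → true.
Exception (site inspected) — not satisfied.
Result: main true OR exception false → true.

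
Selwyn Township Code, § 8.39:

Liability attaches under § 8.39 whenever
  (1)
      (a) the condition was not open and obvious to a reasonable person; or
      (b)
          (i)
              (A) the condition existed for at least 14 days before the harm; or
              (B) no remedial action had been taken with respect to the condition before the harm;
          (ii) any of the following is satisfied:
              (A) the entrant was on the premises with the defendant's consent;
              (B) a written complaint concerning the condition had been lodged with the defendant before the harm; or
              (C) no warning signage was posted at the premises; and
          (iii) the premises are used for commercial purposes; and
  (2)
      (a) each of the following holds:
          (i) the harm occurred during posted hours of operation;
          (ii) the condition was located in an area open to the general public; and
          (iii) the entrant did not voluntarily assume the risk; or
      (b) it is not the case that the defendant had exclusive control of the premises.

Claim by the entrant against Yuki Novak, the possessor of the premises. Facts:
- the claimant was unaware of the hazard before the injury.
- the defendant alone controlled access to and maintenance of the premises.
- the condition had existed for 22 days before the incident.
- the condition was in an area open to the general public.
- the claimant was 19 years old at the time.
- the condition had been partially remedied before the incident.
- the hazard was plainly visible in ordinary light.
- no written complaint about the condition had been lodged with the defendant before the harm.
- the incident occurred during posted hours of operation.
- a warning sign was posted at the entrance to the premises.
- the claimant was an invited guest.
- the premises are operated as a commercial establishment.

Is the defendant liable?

Yes — liable.

(a) not open/obvious — not met.
(A) condition ≥14 days old — holds.
(B) no remedial action — fails.
(i): T OR F → true.
(A) consent to enter — satisfied.
(B) complaint lodged — fails.
(C) no signage posted — not met.
(ii) = T OR F OR F = true.
(iii) commercial use — holds.
(b) = T AND T AND T = true.
So (1) is satisfied (F OR T).
(i) during posted hours — satisfied.
(ii) public area — met.
(iii) no assumed risk — holds.
(a) = T AND T AND T = true.
(b) not (exclusive control) — not satisfied.
(2) = T OR F = true.
Overall: T AND T → true.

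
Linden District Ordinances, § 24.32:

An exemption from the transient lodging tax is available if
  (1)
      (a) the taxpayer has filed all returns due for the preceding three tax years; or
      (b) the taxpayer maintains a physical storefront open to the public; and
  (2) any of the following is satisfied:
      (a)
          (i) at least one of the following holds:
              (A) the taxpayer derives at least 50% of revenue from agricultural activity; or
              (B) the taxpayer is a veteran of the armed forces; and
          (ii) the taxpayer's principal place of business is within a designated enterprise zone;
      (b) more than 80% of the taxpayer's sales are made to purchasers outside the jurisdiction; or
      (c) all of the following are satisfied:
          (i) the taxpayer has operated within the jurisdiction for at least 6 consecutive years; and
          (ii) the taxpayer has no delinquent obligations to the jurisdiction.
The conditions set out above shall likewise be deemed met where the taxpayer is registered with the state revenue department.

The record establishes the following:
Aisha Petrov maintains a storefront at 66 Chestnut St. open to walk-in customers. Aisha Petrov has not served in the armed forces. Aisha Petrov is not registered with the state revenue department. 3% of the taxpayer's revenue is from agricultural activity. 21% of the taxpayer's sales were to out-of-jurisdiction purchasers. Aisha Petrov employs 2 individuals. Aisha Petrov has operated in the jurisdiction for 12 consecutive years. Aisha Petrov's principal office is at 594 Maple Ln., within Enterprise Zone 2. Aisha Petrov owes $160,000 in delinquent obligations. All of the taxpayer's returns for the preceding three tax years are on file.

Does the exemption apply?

No — not exempt.

(a) returns current — met.
(b) has storefront — holds.
(1): T OR T → true.
(A) ≥50% agricultural — not satisfied.
(B) veteran — fails.
So (i) is not satisfied (F OR F).
(ii) in enterprise zone — holds.
So (a) is not satisfied (F AND T).
(b) >80% out-of-jur. sales — not satisfied.
(i) ≥ 6 yrs in jurisdiction — satisfied.
(ii) no delinquency — not satisfied.
So (c) is not satisfied (T AND F).
So (2) is not satisfied (F OR F OR F).
So Overall is not satisfied (T AND F).
Exception (state-registered) — not satisfied.
Result: main false OR exception false → false.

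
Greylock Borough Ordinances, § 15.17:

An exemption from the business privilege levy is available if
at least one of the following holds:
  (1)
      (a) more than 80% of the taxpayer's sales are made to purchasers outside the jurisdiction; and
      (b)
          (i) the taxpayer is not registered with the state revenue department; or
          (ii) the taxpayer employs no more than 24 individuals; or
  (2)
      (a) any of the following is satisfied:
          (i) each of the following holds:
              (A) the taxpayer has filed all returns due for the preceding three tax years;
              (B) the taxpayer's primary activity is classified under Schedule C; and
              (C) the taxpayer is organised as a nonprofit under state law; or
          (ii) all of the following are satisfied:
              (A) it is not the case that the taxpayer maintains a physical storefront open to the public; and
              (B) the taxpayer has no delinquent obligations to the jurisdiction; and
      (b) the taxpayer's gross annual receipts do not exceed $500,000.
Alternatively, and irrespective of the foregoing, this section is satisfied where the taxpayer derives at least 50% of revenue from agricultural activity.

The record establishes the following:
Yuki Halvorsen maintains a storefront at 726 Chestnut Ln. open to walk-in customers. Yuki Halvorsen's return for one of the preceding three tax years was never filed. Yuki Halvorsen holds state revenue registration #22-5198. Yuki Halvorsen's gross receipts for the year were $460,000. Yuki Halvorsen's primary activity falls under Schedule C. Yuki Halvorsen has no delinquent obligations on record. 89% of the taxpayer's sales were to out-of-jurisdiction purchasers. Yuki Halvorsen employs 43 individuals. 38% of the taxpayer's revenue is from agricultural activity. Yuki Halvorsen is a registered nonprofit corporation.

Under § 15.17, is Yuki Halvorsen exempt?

(a) >80% out-of-jur. sales — holds.
(i) not (state-registered) — fails.
(ii) ≤ 24 employees — not satisfied.
So (b) is not satisfied (F OR F).
So (1) is not satisfied (T AND F).
(A) returns current — not met.
(B) Schedule C activity — holds.
(C) nonprofit — satisfied.
(i): F AND T AND T → false.
(A) not (has storefront) — not met.
(B) no delinquency — satisfied.
(ii) = F AND T = false.
(a) = F OR F = false.
(b) receipts ≤ $500,000 — holds.
So (2) is not satisfied (F AND T).
So Overall is not satisfied (F OR F).
Exception (≥50% agricultural) — not satisfied.
Result: main false OR exception false → false.

No — not exempt.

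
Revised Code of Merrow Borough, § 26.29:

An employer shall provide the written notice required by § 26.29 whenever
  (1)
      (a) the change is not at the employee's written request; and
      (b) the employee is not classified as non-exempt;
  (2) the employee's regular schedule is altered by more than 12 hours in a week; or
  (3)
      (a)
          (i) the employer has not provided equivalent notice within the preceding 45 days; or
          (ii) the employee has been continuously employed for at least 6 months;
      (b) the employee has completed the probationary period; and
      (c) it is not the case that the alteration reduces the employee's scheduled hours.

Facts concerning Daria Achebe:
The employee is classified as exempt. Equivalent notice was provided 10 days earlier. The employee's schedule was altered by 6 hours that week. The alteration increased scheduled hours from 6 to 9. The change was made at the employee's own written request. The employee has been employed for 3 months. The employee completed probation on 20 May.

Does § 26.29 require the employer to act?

(a) not employee-requested — fails.
(b) not (non-exempt) — holds.
(1) = F AND T = false.
(2) schedule shift > 12h — not met.
(i) no recent notice — fails.
(ii) tenure ≥ 6 mo. — not met.
(a): F OR F → false.
(b) past probation — met.
(c) not (hours reduced) — satisfied.
So (3) is not satisfied (F AND T AND T).
So Overall is not satisfied (F OR F OR F).

No — not required.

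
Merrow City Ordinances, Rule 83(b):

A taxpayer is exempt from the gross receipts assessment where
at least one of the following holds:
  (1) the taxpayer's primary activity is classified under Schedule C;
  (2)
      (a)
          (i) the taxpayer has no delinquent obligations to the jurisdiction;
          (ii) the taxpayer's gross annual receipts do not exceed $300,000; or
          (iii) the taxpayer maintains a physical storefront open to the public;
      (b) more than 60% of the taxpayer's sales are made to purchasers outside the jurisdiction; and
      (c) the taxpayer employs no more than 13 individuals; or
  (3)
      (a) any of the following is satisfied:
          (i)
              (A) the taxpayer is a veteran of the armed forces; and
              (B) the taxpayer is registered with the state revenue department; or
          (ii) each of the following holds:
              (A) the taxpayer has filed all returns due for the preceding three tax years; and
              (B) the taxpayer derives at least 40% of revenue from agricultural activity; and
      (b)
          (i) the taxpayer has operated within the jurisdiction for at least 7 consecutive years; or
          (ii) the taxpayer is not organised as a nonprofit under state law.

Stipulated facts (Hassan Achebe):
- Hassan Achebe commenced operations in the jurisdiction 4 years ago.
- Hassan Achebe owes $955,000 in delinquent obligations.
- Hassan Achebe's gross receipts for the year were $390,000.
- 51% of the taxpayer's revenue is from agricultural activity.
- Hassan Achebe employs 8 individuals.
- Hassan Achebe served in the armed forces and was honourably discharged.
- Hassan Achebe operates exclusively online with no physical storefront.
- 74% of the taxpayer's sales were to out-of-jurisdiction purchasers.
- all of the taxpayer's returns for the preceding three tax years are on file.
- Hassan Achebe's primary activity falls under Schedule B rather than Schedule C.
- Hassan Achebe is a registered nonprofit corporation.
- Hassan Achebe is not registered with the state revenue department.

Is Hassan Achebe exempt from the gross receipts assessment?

No — not exempt.

(1) Schedule C activity — not met.
(i) no delinquency — not satisfied.
(ii) receipts ≤ $300,000 — fails.
(iii) has storefront — not met.
(a): F OR F OR F → false.
(b) >60% out-of-jur. sales — met.
(c) ≤ 13 employees — satisfied.
So (2) is not satisfied (F AND T AND T).
(A) veteran — holds.
(B) state-registered — not satisfied.
So (i) is not satisfied (T AND F).
(A) returns current — holds.
(B) ≥40% agricultural — holds.
(ii) = T AND T = true.
(a) = F OR T = true.
(i) ≥ 7 yrs in jurisdiction — not met.
(ii) not (nonprofit) — not satisfied.
So (b) is not satisfied (F OR F).
(3): T AND F → false.
So Overall is not satisfied (F OR F OR F).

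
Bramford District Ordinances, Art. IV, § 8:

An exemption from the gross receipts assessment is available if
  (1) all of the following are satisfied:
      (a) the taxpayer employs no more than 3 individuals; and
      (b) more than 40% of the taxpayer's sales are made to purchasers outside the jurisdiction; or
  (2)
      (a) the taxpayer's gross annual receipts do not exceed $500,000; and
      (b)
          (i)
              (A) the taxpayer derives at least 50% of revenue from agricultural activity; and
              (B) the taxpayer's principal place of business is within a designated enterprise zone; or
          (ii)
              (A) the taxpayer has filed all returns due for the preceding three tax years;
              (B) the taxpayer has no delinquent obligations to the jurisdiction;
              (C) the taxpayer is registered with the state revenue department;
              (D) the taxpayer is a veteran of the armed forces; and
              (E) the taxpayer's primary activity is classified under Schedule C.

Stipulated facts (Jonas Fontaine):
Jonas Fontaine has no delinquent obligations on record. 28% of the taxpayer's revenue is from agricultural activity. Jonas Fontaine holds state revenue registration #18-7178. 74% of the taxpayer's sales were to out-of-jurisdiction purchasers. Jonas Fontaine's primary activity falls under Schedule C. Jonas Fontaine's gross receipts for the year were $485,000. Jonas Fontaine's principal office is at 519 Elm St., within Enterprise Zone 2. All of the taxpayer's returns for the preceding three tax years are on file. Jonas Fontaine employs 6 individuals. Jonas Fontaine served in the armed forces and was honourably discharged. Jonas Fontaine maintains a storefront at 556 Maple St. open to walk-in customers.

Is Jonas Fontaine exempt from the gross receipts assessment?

Yes — exempt.

(a) ≤ 3 employees — fails.
(b) >40% out-of-jur. sales — met.
So (1) is not satisfied (F AND T).
(a) receipts ≤ $500,000 — satisfied.
(A) ≥50% agricultural — not met.
(B) in enterprise zone — holds.
So (i) is not satisfied (F AND T).
(A) returns current — satisfied.
(B) no delinquency — holds.
(C) state-registered — met.
(D) veteran — holds.
(E) Schedule C activity — holds.
(ii) = T AND T AND T AND T AND T = true.
(b): F OR T → true.
(2) = T AND T = true.
Overall: F OR T → true.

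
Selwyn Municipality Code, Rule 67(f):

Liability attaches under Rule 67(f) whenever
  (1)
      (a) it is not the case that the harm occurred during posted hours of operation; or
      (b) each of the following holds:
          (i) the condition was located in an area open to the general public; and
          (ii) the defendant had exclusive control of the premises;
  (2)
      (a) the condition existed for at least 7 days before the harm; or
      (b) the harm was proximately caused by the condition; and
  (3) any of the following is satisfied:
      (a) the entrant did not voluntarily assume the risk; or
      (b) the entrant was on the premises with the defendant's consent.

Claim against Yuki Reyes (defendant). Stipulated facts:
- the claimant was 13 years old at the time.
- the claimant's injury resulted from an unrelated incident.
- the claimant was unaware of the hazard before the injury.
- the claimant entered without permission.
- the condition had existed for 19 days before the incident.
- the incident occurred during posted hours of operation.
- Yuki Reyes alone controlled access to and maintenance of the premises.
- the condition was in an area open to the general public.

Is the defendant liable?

(a) not (during posted hours) — not satisfied.
(i) public area — met.
(ii) exclusive control — holds.
(b): T AND T → true.
So (1) is satisfied (F OR T).
(a) condition ≥7 days old — met.
(b) proximate cause — not satisfied.
So (2) is satisfied (T OR F).
(a) no assumed risk — met.
(b) consent to enter — not satisfied.
So (3) is satisfied (T OR F).
So Overall is satisfied (T AND T AND T).

Yes — liable.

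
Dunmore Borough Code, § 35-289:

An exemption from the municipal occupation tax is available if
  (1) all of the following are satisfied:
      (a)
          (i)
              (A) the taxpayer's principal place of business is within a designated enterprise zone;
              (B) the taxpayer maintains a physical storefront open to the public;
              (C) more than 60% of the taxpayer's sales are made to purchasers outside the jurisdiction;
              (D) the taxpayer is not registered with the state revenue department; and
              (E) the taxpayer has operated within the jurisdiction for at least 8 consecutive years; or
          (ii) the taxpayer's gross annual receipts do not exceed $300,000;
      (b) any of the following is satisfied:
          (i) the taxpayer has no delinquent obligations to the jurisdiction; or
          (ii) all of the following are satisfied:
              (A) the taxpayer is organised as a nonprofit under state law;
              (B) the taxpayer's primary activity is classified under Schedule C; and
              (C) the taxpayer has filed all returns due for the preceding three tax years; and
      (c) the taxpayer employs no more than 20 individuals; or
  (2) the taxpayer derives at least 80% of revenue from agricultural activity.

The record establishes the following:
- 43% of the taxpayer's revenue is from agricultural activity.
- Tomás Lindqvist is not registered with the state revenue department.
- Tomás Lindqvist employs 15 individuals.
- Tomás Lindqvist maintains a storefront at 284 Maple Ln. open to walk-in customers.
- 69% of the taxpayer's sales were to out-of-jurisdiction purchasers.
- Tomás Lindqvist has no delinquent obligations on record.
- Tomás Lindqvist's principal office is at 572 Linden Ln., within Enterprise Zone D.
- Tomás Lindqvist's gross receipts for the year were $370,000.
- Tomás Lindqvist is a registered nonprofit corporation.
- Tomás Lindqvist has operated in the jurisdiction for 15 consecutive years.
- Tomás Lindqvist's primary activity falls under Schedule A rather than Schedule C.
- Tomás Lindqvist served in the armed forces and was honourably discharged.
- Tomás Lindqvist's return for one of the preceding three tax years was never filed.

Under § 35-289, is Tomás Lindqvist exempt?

(A) in enterprise zone — satisfied.
(B) has storefront — met.
(C) >60% out-of-jur. sales — met.
(D) not (state-registered) — met.
(E) ≥ 8 yrs in jurisdiction — satisfied.
(i): T AND T AND T AND T AND T → true.
(ii) receipts ≤ $300,000 — not met.
(a): T OR F → true.
(i) no delinquency — met.
(A) nonprofit — satisfied.
(B) Schedule C activity — not met.
(C) returns current — not met.
(ii): T AND F AND F → false.
So (b) is satisfied (T OR F).
(c) ≤ 20 employees — satisfied.
(1): T AND T AND T → true.
(2) ≥80% agricultural — not met.
Overall = T OR F = true.

Yes — exempt.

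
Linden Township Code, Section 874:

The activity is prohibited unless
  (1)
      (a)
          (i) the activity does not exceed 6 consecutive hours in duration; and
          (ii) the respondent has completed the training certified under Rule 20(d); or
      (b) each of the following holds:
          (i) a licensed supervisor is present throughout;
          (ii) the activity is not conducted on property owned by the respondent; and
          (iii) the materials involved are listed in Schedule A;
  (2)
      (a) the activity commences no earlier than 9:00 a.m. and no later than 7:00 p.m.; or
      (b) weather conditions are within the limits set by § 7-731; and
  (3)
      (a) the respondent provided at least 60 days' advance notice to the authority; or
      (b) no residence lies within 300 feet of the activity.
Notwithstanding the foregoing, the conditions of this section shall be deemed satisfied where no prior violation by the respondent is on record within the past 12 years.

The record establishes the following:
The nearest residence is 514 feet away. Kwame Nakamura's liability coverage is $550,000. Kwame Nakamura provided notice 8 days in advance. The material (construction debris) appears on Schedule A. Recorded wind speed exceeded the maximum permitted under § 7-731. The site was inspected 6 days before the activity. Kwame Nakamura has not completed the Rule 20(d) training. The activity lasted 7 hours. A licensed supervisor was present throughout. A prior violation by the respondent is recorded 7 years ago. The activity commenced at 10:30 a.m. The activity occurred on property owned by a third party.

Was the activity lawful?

(i) ≤ 6 hrs duration — not satisfied.
(ii) training certified — not met.
So (a) is not satisfied (F AND F).
(i) supervisor present — satisfied.
(ii) not (own property) — met.
(iii) Schedule A material — met.
(b) = T AND T AND T = true.
(1) = F OR T = true.
(a) start within hours — met.
(b) weather ok — not satisfied.
So (2) is satisfied (T OR F).
(a) ≥60 days' notice — fails.
(b) no residence in 300 ft — holds.
(3): F OR T → true.
So Overall is satisfied (T AND T AND T).
Exception (no prior violation) — not satisfied.
Result: main true OR exception false → true.

Yes — lawful.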